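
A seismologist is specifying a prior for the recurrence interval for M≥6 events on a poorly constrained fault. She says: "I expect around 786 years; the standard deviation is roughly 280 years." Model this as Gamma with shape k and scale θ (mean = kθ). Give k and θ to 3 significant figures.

For Gamma(k, scale θ): mean = kθ, variance = kθ², so CV = 1/√k.
CV = SD/mean = 280/786 = 0.3562, hence k = 1/CV² = 7.88.
Then θ = mean/k = 786/7.88 = 99.7.

k ≈ 7.88, θ ≈ 99.7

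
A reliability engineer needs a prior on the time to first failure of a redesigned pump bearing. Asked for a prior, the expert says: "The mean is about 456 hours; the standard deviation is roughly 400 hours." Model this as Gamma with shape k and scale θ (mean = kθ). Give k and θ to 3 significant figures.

For Gamma(k, scale θ): mean = kθ, variance = kθ², so CV = 1/√k.
CV = SD/mean = 400/456 = 0.8772, hence k = 1/CV² = 1.3.
Then θ = mean/k = 456/1.3 = 351.

k ≈ 1.3, θ ≈ 351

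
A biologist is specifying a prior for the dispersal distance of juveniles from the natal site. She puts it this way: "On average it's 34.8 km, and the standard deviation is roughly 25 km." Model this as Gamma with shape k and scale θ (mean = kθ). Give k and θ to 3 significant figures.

k ≈ 1.94, θ ≈ 18

For Gamma(k, scale θ): mean = kθ, variance = kθ², so CV = 1/√k.
CV = SD/mean = 25/34.8 = 0.7184, hence k = 1/CV² = 1.94.
Then θ = mean/k = 34.8/1.94 = 18.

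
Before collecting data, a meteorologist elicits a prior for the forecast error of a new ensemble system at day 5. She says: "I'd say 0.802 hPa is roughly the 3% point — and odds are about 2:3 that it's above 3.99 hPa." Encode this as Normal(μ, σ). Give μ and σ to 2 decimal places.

μ = 3.61, σ = 1.49

The p-quantile of Normal(μ,σ) is μ + z_p·σ, with z_{0.03} = -1.881 and z_{0.6} = 0.2533.
Eliminate σ: μ = (z₂·x₁ − z₁·x₂)/(z₂ − z₁) = (0.2533·0.802 − (-1.881)·3.99)/2.134 = 3.61.
Then σ = (x₂ − x₁)/(z₂ − z₁) = (3.99 − 0.802)/2.134 = 1.49.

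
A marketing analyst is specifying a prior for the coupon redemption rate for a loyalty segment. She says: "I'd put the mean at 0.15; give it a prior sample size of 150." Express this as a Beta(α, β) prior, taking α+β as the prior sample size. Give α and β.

Under the effective-sample-size interpretation, Beta(α, β) has prior mean α/(α+β) and prior sample size α+β.
So α+β = 150 and α/(α+β) = 0.15, giving α = 0.15·150 = 22.5 and β = 150 − 22.5 = 127.5.

α = 22.5, β = 127.5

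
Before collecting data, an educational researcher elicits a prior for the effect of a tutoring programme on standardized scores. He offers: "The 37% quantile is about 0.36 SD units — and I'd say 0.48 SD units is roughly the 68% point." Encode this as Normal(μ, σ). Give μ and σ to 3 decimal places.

The p-quantile of Normal(μ,σ) is μ + z_p·σ, with z_{0.37} = -0.3319 and z_{0.68} = 0.4677.
Eliminate σ: μ = (z₂·x₁ − z₁·x₂)/(z₂ − z₁) = (0.4677·0.36 − (-0.3319)·0.48)/0.7996 = 0.410.
Then σ = (x₂ − x₁)/(z₂ − z₁) = (0.48 − 0.36)/0.7996 = 0.150.

μ = 0.410, σ = 0.150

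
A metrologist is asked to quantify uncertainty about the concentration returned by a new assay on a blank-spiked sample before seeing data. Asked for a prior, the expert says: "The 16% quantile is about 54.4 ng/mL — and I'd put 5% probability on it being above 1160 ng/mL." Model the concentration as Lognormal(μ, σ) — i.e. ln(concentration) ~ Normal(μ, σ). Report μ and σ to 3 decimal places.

μ ≈ 5.149, σ ≈ 1.159

If T ~ Lognormal(μ,σ) then ln T ~ Normal(μ,σ), so the p-quantile of ln T is μ + z_p·σ.
ln(54.4) = 3.996 and ln(1160) = 7.056; z_{0.16} = -0.9945, z_{0.95} = 1.645.
σ = (7.056 − 3.996)/(1.645 − (-0.9945)) = 1.159.
μ = 3.996 − (-0.9945)·1.159 = 5.149.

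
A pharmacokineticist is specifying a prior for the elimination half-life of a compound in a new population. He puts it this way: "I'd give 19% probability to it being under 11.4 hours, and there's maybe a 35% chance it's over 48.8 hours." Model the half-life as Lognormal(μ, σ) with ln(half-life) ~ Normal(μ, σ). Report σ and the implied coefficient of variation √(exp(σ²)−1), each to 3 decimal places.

σ ≈ 1.151, CV ≈ 1.662

If T ~ Lognormal(μ,σ) then ln T ~ Normal(μ,σ), so the p-quantile of ln T is μ + z_p·σ.
ln(11.4) = 2.434 and ln(48.8) = 3.888; z_{0.19} = -0.8779, z_{0.65} = 0.3853.
σ = (3.888 − 2.434)/(0.3853 − (-0.8779)) = 1.151.
μ = 2.434 − (-0.8779)·1.151 = 3.444.
CV = √(exp(σ²)−1) = √(exp(1.3251)−1) = 1.662.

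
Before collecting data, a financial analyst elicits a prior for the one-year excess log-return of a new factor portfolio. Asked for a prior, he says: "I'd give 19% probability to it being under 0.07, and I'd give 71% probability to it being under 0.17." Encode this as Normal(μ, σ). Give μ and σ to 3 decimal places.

The p-quantile of Normal(μ,σ) is μ + z_p·σ, with z_{0.19} = -0.8779 and z_{0.71} = 0.5534.
Eliminate σ: μ = (z₂·x₁ − z₁·x₂)/(z₂ − z₁) = (0.5534·0.07 − (-0.8779)·0.17)/1.431 = 0.131.
Then σ = (x₂ − x₁)/(z₂ − z₁) = (0.17 − 0.07)/1.431 = 0.070.

μ = 0.131, σ = 0.070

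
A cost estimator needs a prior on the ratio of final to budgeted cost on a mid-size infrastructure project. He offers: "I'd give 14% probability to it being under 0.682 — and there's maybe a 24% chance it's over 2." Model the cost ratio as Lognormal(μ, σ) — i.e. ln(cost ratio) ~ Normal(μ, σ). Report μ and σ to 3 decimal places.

If T ~ Lognormal(μ,σ) then ln T ~ Normal(μ,σ), so the p-quantile of ln T is μ + z_p·σ.
ln(0.682) = -0.3827 and ln(2) = 0.6931; z_{0.14} = -1.08, z_{0.76} = 0.7063.
σ = (0.6931 − -0.3827)/(0.7063 − (-1.08)) = 0.602.
μ = -0.3827 − (-1.08)·0.602 = 0.268.

μ ≈ 0.268, σ ≈ 0.602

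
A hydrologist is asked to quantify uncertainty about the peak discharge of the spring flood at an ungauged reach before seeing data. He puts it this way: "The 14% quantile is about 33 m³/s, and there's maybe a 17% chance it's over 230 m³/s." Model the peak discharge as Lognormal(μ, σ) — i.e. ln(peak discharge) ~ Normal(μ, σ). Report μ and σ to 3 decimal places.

If T ~ Lognormal(μ,σ) then ln T ~ Normal(μ,σ), so the p-quantile of ln T is μ + z_p·σ.
ln(33) = 3.497 and ln(230) = 5.438; z_{0.14} = -1.08, z_{0.83} = 0.9542.
σ = (5.438 − 3.497)/(0.9542 − (-1.08)) = 0.954.
μ = 3.497 − (-1.08)·0.954 = 4.527.

μ ≈ 4.527, σ ≈ 0.954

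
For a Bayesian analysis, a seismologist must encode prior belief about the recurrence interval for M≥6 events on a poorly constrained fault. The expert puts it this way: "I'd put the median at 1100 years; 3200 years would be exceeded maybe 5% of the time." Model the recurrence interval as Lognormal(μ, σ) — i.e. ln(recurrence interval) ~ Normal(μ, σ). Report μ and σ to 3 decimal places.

μ ≈ 7.003, σ ≈ 0.649

If T ~ Lognormal(μ,σ) then ln T ~ Normal(μ,σ), so the p-quantile of ln T is μ + z_p·σ.
ln(1100) = 7.003 and ln(3200) = 8.071; z_{0.5} = 0, z_{0.95} = 1.645.
σ = (8.071 − 7.003)/(1.645 − (0)) = 0.649.
μ = 7.003 − (0)·0.649 = 7.003.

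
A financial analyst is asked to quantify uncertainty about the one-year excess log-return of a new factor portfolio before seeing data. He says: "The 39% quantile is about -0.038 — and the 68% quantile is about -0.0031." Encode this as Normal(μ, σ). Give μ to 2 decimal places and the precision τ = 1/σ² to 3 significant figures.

The p-quantile of Normal(μ,σ) is μ + z_p·σ, with z_{0.39} = -0.2793 and z_{0.68} = 0.4677.
Eliminate σ: μ = (z₂·x₁ − z₁·x₂)/(z₂ − z₁) = (0.4677·-0.038 − (-0.2793)·-0.0031)/0.747 = -0.02.
Then σ = (x₂ − x₁)/(z₂ − z₁) = (-0.0031 − -0.038)/0.747 = 0.05.
Precision τ = 1/σ² = 1/0.04672² = 458.

μ = -0.02, τ = 458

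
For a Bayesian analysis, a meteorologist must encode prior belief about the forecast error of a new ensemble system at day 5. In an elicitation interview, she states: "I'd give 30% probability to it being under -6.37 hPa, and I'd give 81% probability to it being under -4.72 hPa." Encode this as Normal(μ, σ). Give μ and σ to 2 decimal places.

The p-quantile of Normal(μ,σ) is μ + z_p·σ, with z_{0.3} = -0.5244 and z_{0.81} = 0.8779.
Eliminate σ: μ = (z₂·x₁ − z₁·x₂)/(z₂ − z₁) = (0.8779·-6.37 − (-0.5244)·-4.72)/1.402 = -5.75.
Then σ = (x₂ − x₁)/(z₂ − z₁) = (-4.72 − -6.37)/1.402 = 1.18.

μ = -5.75, σ = 1.18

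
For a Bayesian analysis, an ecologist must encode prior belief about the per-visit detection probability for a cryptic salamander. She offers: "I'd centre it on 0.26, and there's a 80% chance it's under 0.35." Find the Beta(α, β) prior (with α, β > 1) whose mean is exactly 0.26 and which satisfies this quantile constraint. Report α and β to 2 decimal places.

α ≈ 4.04, β ≈ 11.50

With mean 0.26 fixed, write α = 0.26s, β = 0.74s where s = α+β.
Need P(θ < 0.35) = 0.8 under Beta(0.26s, 0.74s). Normal approximation: (q−m)/√(m(1−m)/s) ≈ z_{0.8} = 0.842, so s ≈ 0.26·0.74·(0.842)²/(0.35−0.26)² = 16.8.
At s = 16.8: P(θ<0.35) ≈ 0.808. Adjusting to match 0.8 gives s ≈ 15.54.
So α = 0.26·15.54 ≈ 4.04, β = 0.74·15.54 ≈ 11.50.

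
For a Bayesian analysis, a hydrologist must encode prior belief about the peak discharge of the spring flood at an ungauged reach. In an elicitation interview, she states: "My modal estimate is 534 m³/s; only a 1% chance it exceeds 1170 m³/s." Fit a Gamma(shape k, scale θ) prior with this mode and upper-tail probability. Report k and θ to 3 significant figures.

Gamma(k,θ) with k>1 has mode (k−1)θ, so θ = 534/(k−1).
Need P(X < 1170) = 0.99 with θ tied to k this way. Start at k = 2, θ = 534: P(X<1170) ≈ 0.643.
Too low — raise k to concentrate. Iterating converges to k ≈ 8.84.
Then θ = 534/(8.84−1) ≈ 68.1.

k ≈ 8.84, θ ≈ 68.1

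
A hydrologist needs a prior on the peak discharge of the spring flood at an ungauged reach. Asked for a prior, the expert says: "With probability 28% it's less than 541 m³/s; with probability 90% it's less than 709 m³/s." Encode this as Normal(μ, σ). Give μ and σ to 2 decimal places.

For Normal(μ,σ), the p-quantile is μ + z_p·σ. Here z_{0.28} = -0.5828, z_{0.9} = 1.282.
So 541 = μ − 0.5828σ and 709 = μ + 1.282σ.
Subtracting: σ = (709 − 541)/(1.282 − (-0.5828)) = 90.11.
Then μ = 541 − (-0.5828)·90.11 = 593.52.

μ = 593.52, σ = 90.11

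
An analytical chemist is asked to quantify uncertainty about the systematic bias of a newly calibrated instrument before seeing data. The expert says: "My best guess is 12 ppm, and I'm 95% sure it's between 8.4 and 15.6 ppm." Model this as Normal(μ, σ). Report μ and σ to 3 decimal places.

A symmetric 95% interval runs μ ± z·σ with z = 1.96.
Half-width = 3.6, so σ = 3.6/1.96 = 1.837.
μ is the stated best guess, 12.000.

μ = 12.000, σ = 1.837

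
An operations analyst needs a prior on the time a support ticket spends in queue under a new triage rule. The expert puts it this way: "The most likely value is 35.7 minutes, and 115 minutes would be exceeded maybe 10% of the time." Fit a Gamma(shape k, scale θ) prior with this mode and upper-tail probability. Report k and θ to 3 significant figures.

Gamma(k,θ) with k>1 has mode (k−1)θ, so θ = 35.7/(k−1).
Need P(X < 115) = 0.9 with θ tied to k this way. Start at k = 2, θ = 35.7: P(X<115) ≈ 0.832.
Too low — raise k to concentrate. Iterating converges to k ≈ 2.38.
Then θ = 35.7/(2.38−1) ≈ 25.9.

k ≈ 2.38, θ ≈ 25.9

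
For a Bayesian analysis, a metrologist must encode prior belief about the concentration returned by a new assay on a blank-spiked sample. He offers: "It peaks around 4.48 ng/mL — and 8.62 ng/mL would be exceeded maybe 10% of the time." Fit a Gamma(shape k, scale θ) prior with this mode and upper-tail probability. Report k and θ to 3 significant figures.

k ≈ 5.47, θ ≈ 1

Gamma(k,θ) with k>1 has mode (k−1)θ, so θ = 4.48/(k−1).
Need P(X < 8.62) = 0.9 with θ tied to k this way. Start at k = 2, θ = 4.48: P(X<8.62) ≈ 0.573.
Too low — raise k to concentrate. Iterating converges to k ≈ 5.47.
Then θ = 4.48/(5.47−1) ≈ 1.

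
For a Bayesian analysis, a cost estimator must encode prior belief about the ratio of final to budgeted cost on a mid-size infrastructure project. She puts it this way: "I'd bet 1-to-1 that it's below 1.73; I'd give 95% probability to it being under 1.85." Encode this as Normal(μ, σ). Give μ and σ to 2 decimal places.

μ = 1.73, σ = 0.07

For Normal(μ,σ), the p-quantile is μ + z_p·σ. Here z_{0.5} = 0, z_{0.95} = 1.645.
So 1.73 = μ + 0σ and 1.85 = μ + 1.645σ.
Subtracting: σ = (1.85 − 1.73)/(1.645 − (0)) = 0.07.
Then μ = 1.73 − (0)·0.07 = 1.73.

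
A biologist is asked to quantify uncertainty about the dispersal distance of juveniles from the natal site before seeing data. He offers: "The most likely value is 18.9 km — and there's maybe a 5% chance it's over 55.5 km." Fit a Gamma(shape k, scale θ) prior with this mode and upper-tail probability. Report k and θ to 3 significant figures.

k ≈ 3.29, θ ≈ 8.25

Gamma(k,θ) with k>1 has mode (k−1)θ, so θ = 18.9/(k−1).
Need P(X < 55.5) = 0.95 with θ tied to k this way. Start at k = 2, θ = 18.9: P(X<55.5) ≈ 0.791.
Too low — raise k to concentrate. Iterating converges to k ≈ 3.29.
Then θ = 18.9/(3.29−1) ≈ 8.25.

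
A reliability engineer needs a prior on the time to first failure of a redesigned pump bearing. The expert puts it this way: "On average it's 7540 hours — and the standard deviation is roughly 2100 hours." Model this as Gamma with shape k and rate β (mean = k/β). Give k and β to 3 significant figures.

For Gamma(k, rate β): mean = k/β, variance = k/β², so CV = 1/√k.
CV = SD/mean = 2100/7540 = 0.2785, hence k = 1/CV² = 12.9.
Then β = k/mean = 12.9/7540 = 0.00171.

k ≈ 12.9, β ≈ 0.00171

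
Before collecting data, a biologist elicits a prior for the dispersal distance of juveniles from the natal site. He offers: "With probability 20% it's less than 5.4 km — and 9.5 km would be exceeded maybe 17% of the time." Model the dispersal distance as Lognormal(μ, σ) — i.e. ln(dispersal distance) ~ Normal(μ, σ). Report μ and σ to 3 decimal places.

If T ~ Lognormal(μ,σ) then ln T ~ Normal(μ,σ), so the p-quantile of ln T is μ + z_p·σ.
ln(5.4) = 1.686 and ln(9.5) = 2.251; z_{0.2} = -0.8416, z_{0.83} = 0.9542.
σ = (2.251 − 1.686)/(0.9542 − (-0.8416)) = 0.315.
μ = 1.686 − (-0.8416)·0.315 = 1.951.

μ ≈ 1.951, σ ≈ 0.315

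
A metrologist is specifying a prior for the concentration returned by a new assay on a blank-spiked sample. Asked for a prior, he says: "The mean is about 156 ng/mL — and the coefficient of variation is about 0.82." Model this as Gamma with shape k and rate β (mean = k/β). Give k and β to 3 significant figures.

For Gamma(k, rate β): mean = k/β, variance = k/β², so CV = 1/√k.
CV = 0.82, hence k = 1/CV² = 1.49.
Then β = k/mean = 1.49/156 = 0.00953.

k ≈ 1.49, β ≈ 0.00953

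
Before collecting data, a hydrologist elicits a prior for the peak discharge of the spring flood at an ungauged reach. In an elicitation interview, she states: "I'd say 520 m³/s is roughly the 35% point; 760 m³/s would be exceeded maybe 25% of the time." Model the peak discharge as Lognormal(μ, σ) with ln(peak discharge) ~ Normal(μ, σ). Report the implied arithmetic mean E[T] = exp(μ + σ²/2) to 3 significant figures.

E[T] ≈ 636 m³/s

If T ~ Lognormal(μ,σ) then ln T ~ Normal(μ,σ), so the p-quantile of ln T is μ + z_p·σ.
ln(520) = 6.254 and ln(760) = 6.633; z_{0.35} = -0.3853, z_{0.75} = 0.6745.
σ = (6.633 − 6.254)/(0.6745 − (-0.3853)) = 0.358.
μ = 6.254 − (-0.3853)·0.358 = 6.392.
E[T] = exp(μ + σ²/2) = exp(6.392 + 0.0641) = 636 m³/s.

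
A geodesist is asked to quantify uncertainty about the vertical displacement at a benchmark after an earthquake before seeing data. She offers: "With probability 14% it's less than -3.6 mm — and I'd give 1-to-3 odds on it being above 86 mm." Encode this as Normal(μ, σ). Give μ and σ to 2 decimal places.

For Normal(μ,σ), the p-quantile is μ + z_p·σ. Here z_{0.14} = -1.08, z_{0.75} = 0.6745.
So -3.6 = μ − 1.08σ and 86 = μ + 0.6745σ.
Subtracting: σ = (86 − -3.6)/(0.6745 − (-1.08)) = 51.06.
Then μ = -3.6 − (-1.08)·51.06 = 51.56.

μ = 51.56, σ = 51.06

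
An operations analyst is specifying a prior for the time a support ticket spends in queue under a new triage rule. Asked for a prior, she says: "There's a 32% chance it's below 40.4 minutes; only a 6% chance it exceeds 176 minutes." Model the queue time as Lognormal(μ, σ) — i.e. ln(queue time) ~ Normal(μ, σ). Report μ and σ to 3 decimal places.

If T ~ Lognormal(μ,σ) then ln T ~ Normal(μ,σ), so the p-quantile of ln T is μ + z_p·σ.
ln(40.4) = 3.699 and ln(176) = 5.17; z_{0.32} = -0.4677, z_{0.94} = 1.555.
σ = (5.17 − 3.699)/(1.555 − (-0.4677)) = 0.728.
μ = 3.699 − (-0.4677)·0.728 = 4.039.

μ ≈ 4.039, σ ≈ 0.728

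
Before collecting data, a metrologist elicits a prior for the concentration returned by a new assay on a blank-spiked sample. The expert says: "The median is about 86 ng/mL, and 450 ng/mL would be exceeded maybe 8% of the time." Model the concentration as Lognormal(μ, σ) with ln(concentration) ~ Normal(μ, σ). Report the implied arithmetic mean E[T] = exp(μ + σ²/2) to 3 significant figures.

If T ~ Lognormal(μ,σ) then ln T ~ Normal(μ,σ), so the p-quantile of ln T is μ + z_p·σ.
ln(86) = 4.454 and ln(450) = 6.109; z_{0.5} = 0, z_{0.92} = 1.405.
σ = (6.109 − 4.454)/(1.405 − (0)) = 1.178.
μ = 4.454 − (0)·1.178 = 4.454.
E[T] = exp(μ + σ²/2) = exp(4.454 + 0.6936) = 172 ng/mL.

E[T] ≈ 172 ng/mL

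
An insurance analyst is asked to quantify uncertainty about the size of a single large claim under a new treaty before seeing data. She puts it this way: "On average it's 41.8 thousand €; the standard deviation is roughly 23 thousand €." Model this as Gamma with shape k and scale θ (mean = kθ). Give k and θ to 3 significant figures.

k ≈ 3.3, θ ≈ 12.7

For Gamma(k, scale θ): mean = kθ, variance = kθ², so CV = 1/√k.
CV = SD/mean = 23/41.8 = 0.5502, hence k = 1/CV² = 3.3.
Then θ = mean/k = 41.8/3.3 = 12.7.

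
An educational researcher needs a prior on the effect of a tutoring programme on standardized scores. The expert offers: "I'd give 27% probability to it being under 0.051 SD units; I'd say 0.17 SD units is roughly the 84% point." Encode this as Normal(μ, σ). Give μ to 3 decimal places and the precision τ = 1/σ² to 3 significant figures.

The p-quantile of Normal(μ,σ) is μ + z_p·σ, with z_{0.27} = -0.6128 and z_{0.84} = 0.9945.
Eliminate σ: μ = (z₂·x₁ − z₁·x₂)/(z₂ − z₁) = (0.9945·0.051 − (-0.6128)·0.17)/1.607 = 0.096.
Then σ = (x₂ − x₁)/(z₂ − z₁) = (0.17 − 0.051)/1.607 = 0.074.
Precision τ = 1/σ² = 1/0.07404² = 182.

μ = 0.096, τ = 182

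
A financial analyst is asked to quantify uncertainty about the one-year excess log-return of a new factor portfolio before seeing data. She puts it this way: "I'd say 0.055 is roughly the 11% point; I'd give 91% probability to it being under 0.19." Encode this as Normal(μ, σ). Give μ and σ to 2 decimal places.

The p-quantile of Normal(μ,σ) is μ + z_p·σ, with z_{0.11} = -1.227 and z_{0.91} = 1.341.
Eliminate σ: μ = (z₂·x₁ − z₁·x₂)/(z₂ − z₁) = (1.341·0.055 − (-1.227)·0.19)/2.567 = 0.12.
Then σ = (x₂ − x₁)/(z₂ − z₁) = (0.19 − 0.055)/2.567 = 0.05.

μ = 0.12, σ = 0.05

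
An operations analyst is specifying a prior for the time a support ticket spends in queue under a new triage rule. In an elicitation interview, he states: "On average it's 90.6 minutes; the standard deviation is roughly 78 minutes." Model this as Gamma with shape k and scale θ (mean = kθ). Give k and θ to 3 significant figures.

For Gamma(k, scale θ): mean = kθ, variance = kθ², so CV = 1/√k.
CV = SD/mean = 78/90.6 = 0.8609, hence k = 1/CV² = 1.35.
Then θ = mean/k = 90.6/1.35 = 67.2.

k ≈ 1.35, θ ≈ 67.2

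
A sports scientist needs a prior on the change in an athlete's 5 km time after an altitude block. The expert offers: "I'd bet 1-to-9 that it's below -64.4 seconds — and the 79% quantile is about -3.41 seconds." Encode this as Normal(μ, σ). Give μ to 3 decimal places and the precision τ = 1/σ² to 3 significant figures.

μ = -26.966, τ = 0.00117

For Normal(μ,σ), the p-quantile is μ + z_p·σ. Here z_{0.1} = -1.282, z_{0.79} = 0.8064.
So -64.4 = μ − 1.282σ and -3.41 = μ + 0.8064σ.
Subtracting: σ = (-3.41 − -64.4)/(0.8064 − (-1.282)) = 29.210.
Then μ = -64.4 − (-1.282)·29.210 = -26.966.
Precision τ = 1/σ² = 1/29.21² = 0.00117.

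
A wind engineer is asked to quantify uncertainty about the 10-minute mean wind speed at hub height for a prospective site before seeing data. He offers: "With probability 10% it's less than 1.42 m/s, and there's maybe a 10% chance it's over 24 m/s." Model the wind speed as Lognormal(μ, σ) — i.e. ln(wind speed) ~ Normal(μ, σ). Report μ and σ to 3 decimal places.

If T ~ Lognormal(μ,σ) then ln T ~ Normal(μ,σ), so the p-quantile of ln T is μ + z_p·σ.
ln(1.42) = 0.3507 and ln(24) = 3.178; z_{0.1} = -1.282, z_{0.9} = 1.282.
σ = (3.178 − 0.3507)/(1.282 − (-1.282)) = 1.103.
μ = 0.3507 − (-1.282)·1.103 = 1.764.

μ ≈ 1.764, σ ≈ 1.103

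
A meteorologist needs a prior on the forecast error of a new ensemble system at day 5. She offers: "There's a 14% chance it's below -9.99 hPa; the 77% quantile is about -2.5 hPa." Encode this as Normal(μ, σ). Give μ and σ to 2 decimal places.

For Normal(μ,σ), the p-quantile is μ + z_p·σ. Here z_{0.14} = -1.08, z_{0.77} = 0.7388.
So -9.99 = μ − 1.08σ and -2.5 = μ + 0.7388σ.
Subtracting: σ = (-2.5 − -9.99)/(0.7388 − (-1.08)) = 4.12.
Then μ = -9.99 − (-1.08)·4.12 = -5.54.

μ = -5.54, σ = 4.12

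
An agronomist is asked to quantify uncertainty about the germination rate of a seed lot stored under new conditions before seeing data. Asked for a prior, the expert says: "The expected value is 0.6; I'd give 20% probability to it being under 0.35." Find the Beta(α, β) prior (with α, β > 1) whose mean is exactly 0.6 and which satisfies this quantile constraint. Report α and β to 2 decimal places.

With mean 0.6 fixed, write α = 0.6s, β = 0.4s where s = α+β.
Need P(θ < 0.35) = 0.2 under Beta(0.6s, 0.4s). Normal approximation: (q−m)/√(m(1−m)/s) ≈ z_{0.2} = -0.842, so s ≈ 0.6·0.4·(-0.842)²/(0.35−0.6)² = 2.7.
At s = 2.7: P(θ<0.35) ≈ 0.198. Adjusting to match 0.2 gives s ≈ 2.66.
So α = 0.6·2.66 ≈ 1.60, β = 0.4·2.66 ≈ 1.07.

α ≈ 1.60, β ≈ 1.07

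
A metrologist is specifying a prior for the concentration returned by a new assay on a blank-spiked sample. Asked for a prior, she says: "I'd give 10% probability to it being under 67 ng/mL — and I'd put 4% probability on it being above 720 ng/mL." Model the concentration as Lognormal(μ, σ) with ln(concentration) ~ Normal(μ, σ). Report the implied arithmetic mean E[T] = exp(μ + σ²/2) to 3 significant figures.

If T ~ Lognormal(μ,σ) then ln T ~ Normal(μ,σ), so the p-quantile of ln T is μ + z_p·σ.
ln(67) = 4.205 and ln(720) = 6.579; z_{0.1} = -1.282, z_{0.96} = 1.751.
σ = (6.579 − 4.205)/(1.751 − (-1.282)) = 0.783.
μ = 4.205 − (-1.282)·0.783 = 5.208.
E[T] = exp(μ + σ²/2) = exp(5.208 + 0.3066) = 248 ng/mL.

E[T] ≈ 248 ng/mL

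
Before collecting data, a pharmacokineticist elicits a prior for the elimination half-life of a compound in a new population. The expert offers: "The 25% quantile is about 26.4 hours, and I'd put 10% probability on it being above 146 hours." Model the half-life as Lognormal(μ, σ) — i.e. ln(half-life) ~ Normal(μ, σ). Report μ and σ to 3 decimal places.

If T ~ Lognormal(μ,σ) then ln T ~ Normal(μ,σ), so the p-quantile of ln T is μ + z_p·σ.
ln(26.4) = 3.273 and ln(146) = 4.984; z_{0.25} = -0.6745, z_{0.9} = 1.282.
σ = (4.984 − 3.273)/(1.282 − (-0.6745)) = 0.874.
μ = 3.273 − (-0.6745)·0.874 = 3.863.

μ ≈ 3.863, σ ≈ 0.874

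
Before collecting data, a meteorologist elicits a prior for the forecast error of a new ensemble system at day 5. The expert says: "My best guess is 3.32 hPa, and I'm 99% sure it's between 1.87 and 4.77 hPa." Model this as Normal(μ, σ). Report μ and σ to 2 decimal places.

μ = 3.32, σ = 0.56

A symmetric 99% interval runs μ ± z·σ with z = 2.576.
Half-width = 1.45, so σ = 1.45/2.576 = 0.56.
μ is the stated best guess, 3.32.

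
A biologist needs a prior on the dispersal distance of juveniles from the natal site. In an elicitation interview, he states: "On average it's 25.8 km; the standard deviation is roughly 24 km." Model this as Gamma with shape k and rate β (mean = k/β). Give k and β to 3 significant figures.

k ≈ 1.16, β ≈ 0.0448

For Gamma(k, rate β): mean = k/β, variance = k/β², so CV = 1/√k.
CV = SD/mean = 24/25.8 = 0.9302, hence k = 1/CV² = 1.16.
Then β = k/mean = 1.16/25.8 = 0.0448.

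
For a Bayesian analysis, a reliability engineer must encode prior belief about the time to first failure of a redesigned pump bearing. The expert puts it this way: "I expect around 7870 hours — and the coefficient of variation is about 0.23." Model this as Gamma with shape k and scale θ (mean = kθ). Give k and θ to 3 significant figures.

k ≈ 18.9, θ ≈ 416

For Gamma(k, scale θ): mean = kθ, variance = kθ², so CV = 1/√k.
CV = 0.23, hence k = 1/CV² = 18.9.
Then θ = mean/k = 7870/18.9 = 416.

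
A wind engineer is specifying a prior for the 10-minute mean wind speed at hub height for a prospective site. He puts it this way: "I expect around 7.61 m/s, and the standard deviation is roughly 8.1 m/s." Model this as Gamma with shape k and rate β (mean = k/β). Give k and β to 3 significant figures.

k ≈ 0.883, β ≈ 0.116

For Gamma(k, rate β): mean = k/β, variance = k/β², so CV = 1/√k.
CV = SD/mean = 8.1/7.61 = 1.064, hence k = 1/CV² = 0.883.
Then β = k/mean = 0.883/7.61 = 0.116.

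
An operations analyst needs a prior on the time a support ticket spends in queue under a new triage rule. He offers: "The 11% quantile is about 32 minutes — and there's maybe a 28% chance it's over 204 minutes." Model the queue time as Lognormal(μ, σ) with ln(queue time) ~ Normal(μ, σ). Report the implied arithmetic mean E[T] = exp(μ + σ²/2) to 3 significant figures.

E[T] ≈ 190 minutes

If T ~ Lognormal(μ,σ) then ln T ~ Normal(μ,σ), so the p-quantile of ln T is μ + z_p·σ.
ln(32) = 3.466 and ln(204) = 5.318; z_{0.11} = -1.227, z_{0.72} = 0.5828.
σ = (5.318 − 3.466)/(0.5828 − (-1.227)) = 1.024.
μ = 3.466 − (-1.227)·1.024 = 4.721.
E[T] = exp(μ + σ²/2) = exp(4.721 + 0.5241) = 190 minutes.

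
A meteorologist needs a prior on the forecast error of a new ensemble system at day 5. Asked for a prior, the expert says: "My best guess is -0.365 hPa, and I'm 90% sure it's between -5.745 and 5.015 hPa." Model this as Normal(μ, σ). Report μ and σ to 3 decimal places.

μ = -0.365, σ = 3.271

A symmetric 90% interval runs μ ± z·σ with z = 1.645.
Half-width = 5.38, so σ = 5.38/1.645 = 3.271.
μ is the stated best guess, -0.365.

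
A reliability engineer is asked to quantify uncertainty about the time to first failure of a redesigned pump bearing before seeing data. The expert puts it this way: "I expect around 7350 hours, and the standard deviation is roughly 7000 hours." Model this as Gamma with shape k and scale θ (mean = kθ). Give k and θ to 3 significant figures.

k ≈ 1.1, θ ≈ 6670

For Gamma(k, scale θ): mean = kθ, variance = kθ², so CV = 1/√k.
CV = SD/mean = 7000/7350 = 0.9524, hence k = 1/CV² = 1.1.
Then θ = mean/k = 7350/1.1 = 6670.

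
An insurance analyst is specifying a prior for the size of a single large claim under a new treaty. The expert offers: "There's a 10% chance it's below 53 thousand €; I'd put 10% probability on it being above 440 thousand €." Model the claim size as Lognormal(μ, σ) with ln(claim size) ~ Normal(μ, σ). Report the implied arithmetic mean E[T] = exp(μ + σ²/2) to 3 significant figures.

E[T] ≈ 215 thousand €

If T ~ Lognormal(μ,σ) then ln T ~ Normal(μ,σ), so the p-quantile of ln T is μ + z_p·σ.
ln(53) = 3.97 and ln(440) = 6.087; z_{0.1} = -1.282, z_{0.9} = 1.282.
σ = (6.087 − 3.97)/(1.282 − (-1.282)) = 0.826.
μ = 3.97 − (-1.282)·0.826 = 5.029.
E[T] = exp(μ + σ²/2) = exp(5.029 + 0.3409) = 215 thousand €.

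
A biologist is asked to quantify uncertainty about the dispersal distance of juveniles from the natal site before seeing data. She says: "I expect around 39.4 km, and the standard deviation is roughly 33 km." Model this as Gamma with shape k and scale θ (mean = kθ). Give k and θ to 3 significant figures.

k ≈ 1.43, θ ≈ 27.6

For Gamma(k, scale θ): mean = kθ, variance = kθ², so CV = 1/√k.
CV = SD/mean = 33/39.4 = 0.8376, hence k = 1/CV² = 1.43.
Then θ = mean/k = 39.4/1.43 = 27.6.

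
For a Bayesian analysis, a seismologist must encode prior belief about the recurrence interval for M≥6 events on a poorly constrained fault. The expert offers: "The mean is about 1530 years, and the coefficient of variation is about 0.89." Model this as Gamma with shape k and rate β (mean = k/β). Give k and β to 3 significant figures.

k ≈ 1.26, β ≈ 0.000825

For Gamma(k, rate β): mean = k/β, variance = k/β², so CV = 1/√k.
CV = 0.89, hence k = 1/CV² = 1.26.
Then β = k/mean = 1.26/1530 = 0.000825.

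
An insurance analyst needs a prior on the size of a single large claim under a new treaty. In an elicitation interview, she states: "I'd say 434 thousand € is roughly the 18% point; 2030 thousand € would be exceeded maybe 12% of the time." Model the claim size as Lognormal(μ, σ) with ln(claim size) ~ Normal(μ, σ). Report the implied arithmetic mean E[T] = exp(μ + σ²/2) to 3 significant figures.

If T ~ Lognormal(μ,σ) then ln T ~ Normal(μ,σ), so the p-quantile of ln T is μ + z_p·σ.
ln(434) = 6.073 and ln(2030) = 7.616; z_{0.18} = -0.9154, z_{0.88} = 1.175.
σ = (7.616 − 6.073)/(1.175 − (-0.9154)) = 0.738.
μ = 6.073 − (-0.9154)·0.738 = 6.749.
E[T] = exp(μ + σ²/2) = exp(6.749 + 0.2723) = 1120 thousand €.

E[T] ≈ 1120 thousand €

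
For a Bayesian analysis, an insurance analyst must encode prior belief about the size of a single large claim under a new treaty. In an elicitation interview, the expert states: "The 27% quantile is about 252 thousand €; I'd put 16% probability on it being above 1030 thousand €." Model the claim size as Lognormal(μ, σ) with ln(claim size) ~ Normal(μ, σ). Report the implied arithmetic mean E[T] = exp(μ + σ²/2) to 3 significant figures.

If T ~ Lognormal(μ,σ) then ln T ~ Normal(μ,σ), so the p-quantile of ln T is μ + z_p·σ.
ln(252) = 5.529 and ln(1030) = 6.937; z_{0.27} = -0.6128, z_{0.84} = 0.9945.
σ = (6.937 − 5.529)/(0.9945 − (-0.6128)) = 0.876.
μ = 5.529 − (-0.6128)·0.876 = 6.066.
E[T] = exp(μ + σ²/2) = exp(6.066 + 0.3836) = 633 thousand €.

E[T] ≈ 633 thousand €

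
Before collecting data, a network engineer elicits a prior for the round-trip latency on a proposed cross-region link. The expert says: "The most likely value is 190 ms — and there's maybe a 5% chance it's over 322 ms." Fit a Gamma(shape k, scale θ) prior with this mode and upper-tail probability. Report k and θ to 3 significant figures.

k ≈ 11, θ ≈ 18.9

Gamma(k,θ) with k>1 has mode (k−1)θ, so θ = 190/(k−1).
Need P(X < 322) = 0.95 with θ tied to k this way. Start at k = 2, θ = 190: P(X<322) ≈ 0.505.
Too low — raise k to concentrate. Iterating converges to k ≈ 11.
Then θ = 190/(11−1) ≈ 18.9.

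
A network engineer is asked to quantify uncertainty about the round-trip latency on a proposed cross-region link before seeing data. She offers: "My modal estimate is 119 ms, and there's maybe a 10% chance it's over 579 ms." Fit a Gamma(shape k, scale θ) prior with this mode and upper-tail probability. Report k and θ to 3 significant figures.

k ≈ 1.71, θ ≈ 168

Gamma(k,θ) with k>1 has mode (k−1)θ, so θ = 119/(k−1).
Need P(X < 579) = 0.9 with θ tied to k this way. Start at k = 2, θ = 119: P(X<579) ≈ 0.955.
Too high — lower k to spread out. Iterating converges to k ≈ 1.71.
Then θ = 119/(1.71−1) ≈ 168.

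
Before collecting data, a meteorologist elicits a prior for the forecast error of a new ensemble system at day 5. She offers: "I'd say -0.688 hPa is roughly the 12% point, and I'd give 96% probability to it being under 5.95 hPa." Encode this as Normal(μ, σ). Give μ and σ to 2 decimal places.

For Normal(μ,σ), the p-quantile is μ + z_p·σ. Here z_{0.12} = -1.175, z_{0.96} = 1.751.
So -0.688 = μ − 1.175σ and 5.95 = μ + 1.751σ.
Subtracting: σ = (5.95 − -0.688)/(1.751 − (-1.175)) = 2.27.
Then μ = -0.688 − (-1.175)·2.27 = 1.98.

μ = 1.98, σ = 2.27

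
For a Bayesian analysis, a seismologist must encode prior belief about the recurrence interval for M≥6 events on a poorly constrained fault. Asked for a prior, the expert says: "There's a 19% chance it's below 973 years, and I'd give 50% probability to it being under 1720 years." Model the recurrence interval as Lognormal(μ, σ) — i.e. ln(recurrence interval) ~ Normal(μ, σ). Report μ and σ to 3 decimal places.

μ ≈ 7.450, σ ≈ 0.649

If T ~ Lognormal(μ,σ) then ln T ~ Normal(μ,σ), so the p-quantile of ln T is μ + z_p·σ.
ln(973) = 6.88 and ln(1720) = 7.45; z_{0.19} = -0.8779, z_{0.5} = 0.
σ = (7.45 − 6.88)/(0 − (-0.8779)) = 0.649.
μ = 6.88 − (-0.8779)·0.649 = 7.450.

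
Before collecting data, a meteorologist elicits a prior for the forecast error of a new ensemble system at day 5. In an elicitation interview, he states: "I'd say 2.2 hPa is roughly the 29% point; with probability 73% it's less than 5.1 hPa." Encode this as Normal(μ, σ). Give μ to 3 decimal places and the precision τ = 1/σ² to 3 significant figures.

μ = 3.576, τ = 0.162

The p-quantile of Normal(μ,σ) is μ + z_p·σ, with z_{0.29} = -0.5534 and z_{0.73} = 0.6128.
Eliminate σ: μ = (z₂·x₁ − z₁·x₂)/(z₂ − z₁) = (0.6128·2.2 − (-0.5534)·5.1)/1.166 = 3.576.
Then σ = (x₂ − x₁)/(z₂ − z₁) = (5.1 − 2.2)/1.166 = 2.487.
Precision τ = 1/σ² = 1/2.487² = 0.162.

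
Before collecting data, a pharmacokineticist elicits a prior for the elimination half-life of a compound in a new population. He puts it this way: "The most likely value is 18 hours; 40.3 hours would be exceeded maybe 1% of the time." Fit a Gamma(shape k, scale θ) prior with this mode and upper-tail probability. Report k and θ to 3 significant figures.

k ≈ 8.4, θ ≈ 2.43

Gamma(k,θ) with k>1 has mode (k−1)θ, so θ = 18/(k−1).
Need P(X < 40.3) = 0.99 with θ tied to k this way. Start at k = 2, θ = 18: P(X<40.3) ≈ 0.655.
Too low — raise k to concentrate. Iterating converges to k ≈ 8.4.
Then θ = 18/(8.4−1) ≈ 2.43.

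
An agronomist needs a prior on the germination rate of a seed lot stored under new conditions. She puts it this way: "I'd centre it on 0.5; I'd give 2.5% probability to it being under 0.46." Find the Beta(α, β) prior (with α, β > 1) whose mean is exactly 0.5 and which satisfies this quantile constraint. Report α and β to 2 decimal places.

With mean 0.5 fixed, write α = 0.5s, β = 0.5s where s = α+β.
Need P(θ < 0.46) = 0.025 under Beta(0.5s, 0.5s). Normal approximation: (q−m)/√(m(1−m)/s) ≈ z_{0.025} = -1.96, so s ≈ 0.5·0.5·(-1.96)²/(0.46−0.5)² = 600.2.
At s = 600.2: P(θ<0.46) ≈ 0.025. Adjusting to match 0.025 gives s ≈ 598.80.
So α = 0.5·598.80 ≈ 299.40, β = 0.5·598.80 ≈ 299.40.

α ≈ 299.40, β ≈ 299.40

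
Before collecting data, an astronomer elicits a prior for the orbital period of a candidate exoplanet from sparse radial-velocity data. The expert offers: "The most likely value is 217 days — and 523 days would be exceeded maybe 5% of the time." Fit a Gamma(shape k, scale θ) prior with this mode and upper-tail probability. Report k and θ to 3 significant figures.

Gamma(k,θ) with k>1 has mode (k−1)θ, so θ = 217/(k−1).
Need P(X < 523) = 0.95 with θ tied to k this way. Start at k = 2, θ = 217: P(X<523) ≈ 0.694.
Too low — raise k to concentrate. Iterating converges to k ≈ 4.52.
Then θ = 217/(4.52−1) ≈ 61.6.

k ≈ 4.52, θ ≈ 61.6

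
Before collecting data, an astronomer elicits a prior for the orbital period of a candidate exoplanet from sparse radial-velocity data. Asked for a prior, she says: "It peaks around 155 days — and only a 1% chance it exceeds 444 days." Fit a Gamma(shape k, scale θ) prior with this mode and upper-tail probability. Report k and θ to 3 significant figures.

k ≈ 5.11, θ ≈ 37.7

Gamma(k,θ) with k>1 has mode (k−1)θ, so θ = 155/(k−1).
Need P(X < 444) = 0.99 with θ tied to k this way. Start at k = 2, θ = 155: P(X<444) ≈ 0.780.
Too low — raise k to concentrate. Iterating converges to k ≈ 5.11.
Then θ = 155/(5.11−1) ≈ 37.7.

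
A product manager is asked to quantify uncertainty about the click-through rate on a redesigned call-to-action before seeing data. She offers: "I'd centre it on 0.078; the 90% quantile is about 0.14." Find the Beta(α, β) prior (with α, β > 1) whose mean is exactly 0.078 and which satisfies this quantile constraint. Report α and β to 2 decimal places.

α ≈ 2.62, β ≈ 30.93

With mean 0.078 fixed, write α = 0.078s, β = 0.922s where s = α+β.
Need P(θ < 0.14) = 0.9 under Beta(0.078s, 0.922s). Normal approximation: (q−m)/√(m(1−m)/s) ≈ z_{0.9} = 1.28, so s ≈ 0.078·0.922·(1.28)²/(0.14−0.078)² = 30.7.
At s = 30.7: P(θ<0.14) ≈ 0.893. Adjusting to match 0.9 gives s ≈ 33.55.
So α = 0.078·33.55 ≈ 2.62, β = 0.922·33.55 ≈ 30.93.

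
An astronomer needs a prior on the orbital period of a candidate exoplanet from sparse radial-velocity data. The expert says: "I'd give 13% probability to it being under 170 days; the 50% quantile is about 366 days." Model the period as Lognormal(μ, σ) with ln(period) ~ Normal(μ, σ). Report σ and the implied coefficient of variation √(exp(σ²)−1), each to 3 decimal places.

σ ≈ 0.681, CV ≈ 0.768

If T ~ Lognormal(μ,σ) then ln T ~ Normal(μ,σ), so the p-quantile of ln T is μ + z_p·σ.
ln(170) = 5.136 and ln(366) = 5.903; z_{0.13} = -1.126, z_{0.5} = 0.
σ = (5.903 − 5.136)/(0 − (-1.126)) = 0.681.
μ = 5.136 − (-1.126)·0.681 = 5.903.
CV = √(exp(σ²)−1) = √(exp(0.4635)−1) = 0.768.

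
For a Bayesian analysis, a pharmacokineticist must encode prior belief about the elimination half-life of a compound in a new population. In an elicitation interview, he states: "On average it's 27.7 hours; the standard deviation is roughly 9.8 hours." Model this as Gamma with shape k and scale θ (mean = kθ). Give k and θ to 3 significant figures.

k ≈ 7.99, θ ≈ 3.47

For Gamma(k, scale θ): mean = kθ, variance = kθ², so CV = 1/√k.
CV = SD/mean = 9.8/27.7 = 0.3538, hence k = 1/CV² = 7.99.
Then θ = mean/k = 27.7/7.99 = 3.47.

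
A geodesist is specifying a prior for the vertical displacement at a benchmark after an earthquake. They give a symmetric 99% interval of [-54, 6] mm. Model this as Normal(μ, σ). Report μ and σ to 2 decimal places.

A symmetric 99% interval runs μ ± z·σ with z = 2.576.
Half-width = 30, so σ = 30/2.576 = 11.65.
μ is the interval midpoint, -24.00.

μ = -24.00, σ = 11.65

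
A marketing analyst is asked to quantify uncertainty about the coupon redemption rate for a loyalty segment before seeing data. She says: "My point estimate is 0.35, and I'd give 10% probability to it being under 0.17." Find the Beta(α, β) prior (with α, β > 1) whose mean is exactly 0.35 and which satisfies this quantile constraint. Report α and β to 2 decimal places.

With mean 0.35 fixed, write α = 0.35s, β = 0.65s where s = α+β.
Need P(θ < 0.17) = 0.1 under Beta(0.35s, 0.65s). Normal approximation: (q−m)/√(m(1−m)/s) ≈ z_{0.1} = -1.28, so s ≈ 0.35·0.65·(-1.28)²/(0.17−0.35)² = 11.5.
At s = 11.5: P(θ<0.17) ≈ 0.084. Adjusting to match 0.1 gives s ≈ 10.17.
So α = 0.35·10.17 ≈ 3.56, β = 0.65·10.17 ≈ 6.61.

α ≈ 3.56, β ≈ 6.61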